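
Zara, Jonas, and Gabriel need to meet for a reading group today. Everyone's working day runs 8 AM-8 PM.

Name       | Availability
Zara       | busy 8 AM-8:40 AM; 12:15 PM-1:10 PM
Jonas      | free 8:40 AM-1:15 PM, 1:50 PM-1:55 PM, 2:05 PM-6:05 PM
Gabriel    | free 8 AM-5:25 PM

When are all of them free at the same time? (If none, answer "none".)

Zara free: 08:40-12:15, 13:10-20:00 (invert busy blocks within the working day).
Jonas free: 08:40-13:15, 13:50-13:55, 14:05-18:05.
Gabriel free: 08:00-17:25.
Zara ∩ Jonas: 08:40-12:15, 13:10-13:15, 13:50-13:55, 14:05-18:05.
Zara ∩ Jonas ∩ Gabriel: 08:40-12:15, 13:10-13:15, 13:50-13:55, 14:05-17:25.

08:40-12:15, 13:10-13:15, 13:50-13:55, 14:05-17:25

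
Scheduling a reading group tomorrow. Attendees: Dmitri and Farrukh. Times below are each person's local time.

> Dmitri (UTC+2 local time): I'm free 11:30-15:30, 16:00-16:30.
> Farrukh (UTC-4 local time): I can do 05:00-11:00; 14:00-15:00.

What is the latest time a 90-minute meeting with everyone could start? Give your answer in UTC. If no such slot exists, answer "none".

Dmitri in UTC: 09:30-13:30, 14:00-14:30 (subtract 2h to convert from UTC+2).
Farrukh in UTC: 09:00-15:00, 18:00-19:00 (add 4h to convert from UTC-4).
Dmitri ∩ Farrukh: 09:30-13:30, 14:00-14:30.
The last common window of at least 90 minutes is 09:30-13:30; a 90-minute meeting can start as late as 12:00 and still end by 13:30.

12:00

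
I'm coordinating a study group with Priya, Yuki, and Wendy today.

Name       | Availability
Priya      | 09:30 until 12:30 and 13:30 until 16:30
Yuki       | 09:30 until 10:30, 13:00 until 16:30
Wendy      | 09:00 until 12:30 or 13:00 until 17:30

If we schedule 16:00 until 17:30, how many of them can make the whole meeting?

1

Wendy can make the full 16:00-17:30 slot — that's 1.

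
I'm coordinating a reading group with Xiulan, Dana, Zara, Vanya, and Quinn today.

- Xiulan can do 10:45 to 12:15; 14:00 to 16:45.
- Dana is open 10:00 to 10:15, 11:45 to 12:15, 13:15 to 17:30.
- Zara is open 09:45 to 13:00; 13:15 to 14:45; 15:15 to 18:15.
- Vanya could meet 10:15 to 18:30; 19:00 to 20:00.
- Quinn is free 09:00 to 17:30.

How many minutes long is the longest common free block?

90

Xiulan ∩ Dana: 11:45-12:15, 14:00-16:45.
Xiulan ∩ Dana ∩ Zara: 11:45-12:15, 14:00-14:45, 15:15-16:45.
Xiulan ∩ Dana ∩ Zara ∩ Vanya: 11:45-12:15, 14:00-14:45, 15:15-16:45.
Xiulan ∩ Dana ∩ Zara ∩ Vanya ∩ Quinn: 11:45-12:15, 14:00-14:45, 15:15-16:45.
The longest is 15:15-16:45 at 90 minutes.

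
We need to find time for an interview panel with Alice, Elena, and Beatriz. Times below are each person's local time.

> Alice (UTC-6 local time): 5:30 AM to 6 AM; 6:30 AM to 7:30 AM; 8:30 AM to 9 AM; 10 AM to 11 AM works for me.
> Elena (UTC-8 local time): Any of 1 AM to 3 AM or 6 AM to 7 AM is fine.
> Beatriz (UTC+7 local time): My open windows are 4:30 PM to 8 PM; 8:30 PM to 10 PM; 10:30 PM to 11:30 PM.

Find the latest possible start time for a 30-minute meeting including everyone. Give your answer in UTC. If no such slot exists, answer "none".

14:30

Alice in UTC: 11:30-12:00, 12:30-13:30, 14:30-15:00, 16:00-17:00 (add 6h to convert from UTC-6).
Elena in UTC: 09:00-11:00, 14:00-15:00 (add 8h to convert from UTC-8).
Beatriz in UTC: 09:30-13:00, 13:30-15:00, 15:30-16:30 (subtract 7h to convert from UTC+7).
Alice ∩ Elena: 14:30-15:00.
Alice ∩ Elena ∩ Beatriz: 14:30-15:00.
The last common window of at least 30 minutes is 14:30-15:00; a 30-minute meeting can start as late as 14:30 and still end by 15:00.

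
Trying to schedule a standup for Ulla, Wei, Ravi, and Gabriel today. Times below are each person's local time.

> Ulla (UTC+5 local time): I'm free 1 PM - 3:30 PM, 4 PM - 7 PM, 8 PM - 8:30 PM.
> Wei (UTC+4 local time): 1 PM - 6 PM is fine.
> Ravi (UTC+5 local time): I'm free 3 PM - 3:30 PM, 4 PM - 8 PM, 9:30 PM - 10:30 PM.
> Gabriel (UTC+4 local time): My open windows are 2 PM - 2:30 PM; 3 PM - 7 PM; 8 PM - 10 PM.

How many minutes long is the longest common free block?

180

Ulla in UTC: 08:00-10:30, 11:00-14:00, 15:00-15:30 (subtract 5h to convert from UTC+5).
Wei in UTC: 09:00-14:00 (subtract 4h to convert from UTC+4).
Ravi in UTC: 10:00-10:30, 11:00-15:00, 16:30-17:30 (subtract 5h to convert from UTC+5).
Gabriel in UTC: 10:00-10:30, 11:00-15:00, 16:00-18:00 (subtract 4h to convert from UTC+4).
Ulla ∩ Wei: 09:00-10:30, 11:00-14:00.
Ulla ∩ Wei ∩ Ravi: 10:00-10:30, 11:00-14:00.
Ulla ∩ Wei ∩ Ravi ∩ Gabriel: 10:00-10:30, 11:00-14:00.
The longest is 11:00-14:00 at 180 minutes.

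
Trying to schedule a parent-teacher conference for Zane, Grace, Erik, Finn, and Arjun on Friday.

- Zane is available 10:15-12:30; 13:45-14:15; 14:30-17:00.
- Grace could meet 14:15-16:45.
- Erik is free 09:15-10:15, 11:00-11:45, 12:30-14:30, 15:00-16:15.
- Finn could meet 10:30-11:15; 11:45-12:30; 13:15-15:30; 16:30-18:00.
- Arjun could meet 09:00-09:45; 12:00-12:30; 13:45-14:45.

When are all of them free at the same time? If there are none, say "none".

Zane ∩ Grace: 14:30-16:45.
Zane ∩ Grace ∩ Erik: 15:00-16:15.
Zane ∩ Grace ∩ Erik ∩ Finn: 15:00-15:30.
Zane ∩ Grace ∩ Erik ∩ Finn ∩ Arjun: ∅.
There is no time when everyone is free.

none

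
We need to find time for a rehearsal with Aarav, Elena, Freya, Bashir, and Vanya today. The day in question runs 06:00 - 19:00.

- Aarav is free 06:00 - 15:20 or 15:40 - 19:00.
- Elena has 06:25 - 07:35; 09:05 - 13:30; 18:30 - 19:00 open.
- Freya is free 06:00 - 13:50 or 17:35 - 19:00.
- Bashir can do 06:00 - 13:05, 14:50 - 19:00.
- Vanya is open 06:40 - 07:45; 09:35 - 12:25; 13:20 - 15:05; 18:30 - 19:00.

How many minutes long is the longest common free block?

170

Aarav ∩ Elena: 06:25-07:35, 09:05-13:30, 18:30-19:00.
Aarav ∩ Elena ∩ Freya: 06:25-07:35, 09:05-13:30, 18:30-19:00.
Aarav ∩ Elena ∩ Freya ∩ Bashir: 06:25-07:35, 09:05-13:05, 18:30-19:00.
Aarav ∩ Elena ∩ Freya ∩ Bashir ∩ Vanya: 06:40-07:35, 09:35-12:25, 18:30-19:00.
The longest is 09:35-12:25 at 170 minutes.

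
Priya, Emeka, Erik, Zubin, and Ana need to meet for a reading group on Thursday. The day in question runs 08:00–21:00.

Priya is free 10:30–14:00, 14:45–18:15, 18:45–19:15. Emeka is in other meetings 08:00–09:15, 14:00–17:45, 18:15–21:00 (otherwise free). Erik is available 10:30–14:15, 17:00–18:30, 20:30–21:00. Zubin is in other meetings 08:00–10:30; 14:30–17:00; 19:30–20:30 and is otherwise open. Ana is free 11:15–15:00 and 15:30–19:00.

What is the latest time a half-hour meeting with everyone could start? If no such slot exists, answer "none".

17:45

Priya free: 10:30-14:00, 14:45-18:15, 18:45-19:15.
Emeka free: 09:15-14:00, 17:45-18:15 (invert busy blocks within the working day).
Erik free: 10:30-14:15, 17:00-18:30, 20:30-21:00.
Zubin free: 10:30-14:30, 17:00-19:30, 20:30-21:00 (invert busy blocks within the working day).
Ana free: 11:15-15:00, 15:30-19:00.
Priya ∩ Emeka: 10:30-14:00, 17:45-18:15.
Priya ∩ Emeka ∩ Erik: 10:30-14:00, 17:45-18:15.
Priya ∩ Emeka ∩ Erik ∩ Zubin: 10:30-14:00, 17:45-18:15.
Priya ∩ Emeka ∩ Erik ∩ Zubin ∩ Ana: 11:15-14:00, 17:45-18:15.
The last common window of at least 30 minutes is 17:45-18:15; a 30-minute meeting can start as late as 17:45 and still end by 18:15.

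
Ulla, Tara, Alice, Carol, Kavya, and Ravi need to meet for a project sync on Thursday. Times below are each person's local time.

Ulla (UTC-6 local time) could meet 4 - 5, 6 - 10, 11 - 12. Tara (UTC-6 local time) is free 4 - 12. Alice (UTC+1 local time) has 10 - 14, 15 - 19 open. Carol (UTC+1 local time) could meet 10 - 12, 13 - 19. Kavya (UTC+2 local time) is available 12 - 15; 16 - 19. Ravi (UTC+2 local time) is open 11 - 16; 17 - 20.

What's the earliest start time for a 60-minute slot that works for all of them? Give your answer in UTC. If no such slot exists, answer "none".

Ulla in UTC: 10:00-11:00, 12:00-16:00, 17:00-18:00 (add 6h to convert from UTC-6).
Tara in UTC: 10:00-18:00 (add 6h to convert from UTC-6).
Alice in UTC: 09:00-13:00, 14:00-18:00 (subtract 1h to convert from UTC+1).
Carol in UTC: 09:00-11:00, 12:00-18:00 (subtract 1h to convert from UTC+1).
Kavya in UTC: 10:00-13:00, 14:00-17:00 (subtract 2h to convert from UTC+2).
Ravi in UTC: 09:00-14:00, 15:00-18:00 (subtract 2h to convert from UTC+2).
Ulla ∩ Tara: 10:00-11:00, 12:00-16:00, 17:00-18:00.
Ulla ∩ Tara ∩ Alice: 10:00-11:00, 12:00-13:00, 14:00-16:00, 17:00-18:00.
Ulla ∩ Tara ∩ Alice ∩ Carol: 10:00-11:00, 12:00-13:00, 14:00-16:00, 17:00-18:00.
Ulla ∩ Tara ∩ Alice ∩ Carol ∩ Kavya: 10:00-11:00, 12:00-13:00, 14:00-16:00.
Ulla ∩ Tara ∩ Alice ∩ Carol ∩ Kavya ∩ Ravi: 10:00-11:00, 12:00-13:00, 15:00-16:00.
Those are the intersection windows.
The first common window of at least 60 minutes is 10:00-11:00, so the earliest start is 10:00.

10:00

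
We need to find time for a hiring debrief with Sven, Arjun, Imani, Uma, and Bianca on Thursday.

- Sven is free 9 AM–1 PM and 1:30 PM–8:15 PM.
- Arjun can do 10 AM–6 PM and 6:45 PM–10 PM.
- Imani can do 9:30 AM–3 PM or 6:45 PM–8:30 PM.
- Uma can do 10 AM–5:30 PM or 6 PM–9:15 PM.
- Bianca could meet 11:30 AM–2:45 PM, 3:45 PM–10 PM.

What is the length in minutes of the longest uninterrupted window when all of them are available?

90

Sven ∩ Arjun: 10:00-13:00, 13:30-18:00, 18:45-20:15.
Sven ∩ Arjun ∩ Imani: 10:00-13:00, 13:30-15:00, 18:45-20:15.
Sven ∩ Arjun ∩ Imani ∩ Uma: 10:00-13:00, 13:30-15:00, 18:45-20:15.
Sven ∩ Arjun ∩ Imani ∩ Uma ∩ Bianca: 11:30-13:00, 13:30-14:45, 18:45-20:15.
Those are the intersection windows.
The longest is 11:30-13:00 at 90 minutes.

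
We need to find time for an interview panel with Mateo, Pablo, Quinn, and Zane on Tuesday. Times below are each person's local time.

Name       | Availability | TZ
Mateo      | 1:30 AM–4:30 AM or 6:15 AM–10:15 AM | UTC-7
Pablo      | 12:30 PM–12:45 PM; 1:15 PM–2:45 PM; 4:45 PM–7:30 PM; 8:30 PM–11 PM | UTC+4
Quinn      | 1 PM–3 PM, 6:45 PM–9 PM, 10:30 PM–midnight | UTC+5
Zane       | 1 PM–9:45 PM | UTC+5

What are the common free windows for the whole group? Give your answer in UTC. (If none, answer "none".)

Mateo in UTC: 08:30-11:30, 13:15-17:15 (add 7h to convert from UTC-7).
Pablo in UTC: 08:30-08:45, 09:15-10:45, 12:45-15:30, 16:30-19:00 (subtract 4h to convert from UTC+4).
Quinn in UTC: 08:00-10:00, 13:45-16:00, 17:30-19:00 (subtract 5h to convert from UTC+5).
Zane in UTC: 08:00-16:45 (subtract 5h to convert from UTC+5).
Mateo ∩ Pablo: 08:30-08:45, 09:15-10:45, 13:15-15:30, 16:30-17:15.
Mateo ∩ Pablo ∩ Quinn: 08:30-08:45, 09:15-10:00, 13:45-15:30.
Mateo ∩ Pablo ∩ Quinn ∩ Zane: 08:30-08:45, 09:15-10:00, 13:45-15:30.

08:30-08:45, 09:15-10:00, 13:45-15:30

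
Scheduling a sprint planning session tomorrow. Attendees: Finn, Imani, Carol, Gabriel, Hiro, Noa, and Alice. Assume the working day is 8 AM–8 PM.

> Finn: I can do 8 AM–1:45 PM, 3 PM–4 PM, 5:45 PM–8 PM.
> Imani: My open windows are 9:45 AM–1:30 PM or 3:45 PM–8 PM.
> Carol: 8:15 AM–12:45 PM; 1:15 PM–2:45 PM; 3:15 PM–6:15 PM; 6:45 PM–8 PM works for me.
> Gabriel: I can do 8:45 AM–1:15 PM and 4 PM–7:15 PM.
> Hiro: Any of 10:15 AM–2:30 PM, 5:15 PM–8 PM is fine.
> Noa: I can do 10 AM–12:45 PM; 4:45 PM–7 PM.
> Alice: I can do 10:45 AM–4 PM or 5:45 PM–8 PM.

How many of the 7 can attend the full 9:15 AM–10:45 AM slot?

3

Finn, Carol, and Gabriel can make the full 09:15-10:45 slot — that's 3.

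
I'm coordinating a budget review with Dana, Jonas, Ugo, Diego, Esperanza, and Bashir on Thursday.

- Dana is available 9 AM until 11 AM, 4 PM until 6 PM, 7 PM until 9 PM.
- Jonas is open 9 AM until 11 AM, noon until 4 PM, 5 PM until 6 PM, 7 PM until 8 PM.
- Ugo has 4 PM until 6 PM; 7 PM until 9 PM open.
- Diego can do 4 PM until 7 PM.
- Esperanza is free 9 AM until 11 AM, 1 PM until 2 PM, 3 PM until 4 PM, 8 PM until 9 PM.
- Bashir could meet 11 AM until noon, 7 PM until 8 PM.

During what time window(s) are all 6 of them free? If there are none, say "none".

Dana ∩ Jonas: 09:00-11:00, 17:00-18:00, 19:00-20:00.
Dana ∩ Jonas ∩ Ugo: 17:00-18:00, 19:00-20:00.
Dana ∩ Jonas ∩ Ugo ∩ Diego: 17:00-18:00.
Dana ∩ Jonas ∩ Ugo ∩ Diego ∩ Esperanza: ∅.
Dana ∩ Jonas ∩ Ugo ∩ Diego ∩ Esperanza ∩ Bashir: ∅.
There is no time when everyone is free.

none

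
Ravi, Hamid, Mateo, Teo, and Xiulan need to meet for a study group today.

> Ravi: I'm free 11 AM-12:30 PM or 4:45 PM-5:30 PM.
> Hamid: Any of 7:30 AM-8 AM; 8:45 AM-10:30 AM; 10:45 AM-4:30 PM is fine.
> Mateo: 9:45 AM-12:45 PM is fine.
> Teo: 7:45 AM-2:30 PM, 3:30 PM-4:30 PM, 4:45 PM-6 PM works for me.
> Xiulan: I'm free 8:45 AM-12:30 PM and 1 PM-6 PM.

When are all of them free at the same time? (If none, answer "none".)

Ravi ∩ Hamid: 11:00-12:30.
Ravi ∩ Hamid ∩ Mateo: 11:00-12:30.
Ravi ∩ Hamid ∩ Mateo ∩ Teo: 11:00-12:30.
Ravi ∩ Hamid ∩ Mateo ∩ Teo ∩ Xiulan: 11:00-12:30.

11:00-12:30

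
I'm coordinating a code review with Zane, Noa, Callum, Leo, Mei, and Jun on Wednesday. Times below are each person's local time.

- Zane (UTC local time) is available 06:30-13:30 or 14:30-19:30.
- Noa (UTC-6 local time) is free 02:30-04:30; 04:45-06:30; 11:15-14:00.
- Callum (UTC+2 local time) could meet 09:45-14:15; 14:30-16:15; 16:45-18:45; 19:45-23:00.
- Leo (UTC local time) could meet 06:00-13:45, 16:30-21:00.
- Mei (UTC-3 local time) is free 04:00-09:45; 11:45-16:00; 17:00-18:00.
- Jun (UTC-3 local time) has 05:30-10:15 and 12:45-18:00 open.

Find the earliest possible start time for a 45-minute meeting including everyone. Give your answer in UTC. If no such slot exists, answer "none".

08:30

Zane in UTC: 06:30-13:30, 14:30-19:30.
Noa in UTC: 08:30-10:30, 10:45-12:30, 17:15-20:00 (add 6h to convert from UTC-6).
Callum in UTC: 07:45-12:15, 12:30-14:15, 14:45-16:45, 17:45-21:00 (subtract 2h to convert from UTC+2).
Leo in UTC: 06:00-13:45, 16:30-21:00.
Mei in UTC: 07:00-12:45, 14:45-19:00, 20:00-21:00 (add 3h to convert from UTC-3).
Jun in UTC: 08:30-13:15, 15:45-21:00 (add 3h to convert from UTC-3).
Zane ∩ Noa: 08:30-10:30, 10:45-12:30, 17:15-19:30.
Zane ∩ Noa ∩ Callum: 08:30-10:30, 10:45-12:15, 17:45-19:30.
Zane ∩ Noa ∩ Callum ∩ Leo: 08:30-10:30, 10:45-12:15, 17:45-19:30.
Zane ∩ Noa ∩ Callum ∩ Leo ∩ Mei: 08:30-10:30, 10:45-12:15, 17:45-19:00.
Zane ∩ Noa ∩ Callum ∩ Leo ∩ Mei ∩ Jun: 08:30-10:30, 10:45-12:15, 17:45-19:00.
The first common window of at least 45 minutes is 08:30-10:30, so the earliest start is 08:30.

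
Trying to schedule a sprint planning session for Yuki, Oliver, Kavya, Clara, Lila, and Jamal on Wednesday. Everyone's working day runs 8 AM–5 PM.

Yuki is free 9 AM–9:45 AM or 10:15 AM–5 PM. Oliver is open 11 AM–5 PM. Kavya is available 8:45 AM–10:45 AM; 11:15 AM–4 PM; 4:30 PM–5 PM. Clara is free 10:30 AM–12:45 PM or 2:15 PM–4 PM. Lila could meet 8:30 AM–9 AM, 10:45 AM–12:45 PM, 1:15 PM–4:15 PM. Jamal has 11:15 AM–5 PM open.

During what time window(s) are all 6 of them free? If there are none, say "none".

11:15-12:45, 14:15-16:00

Yuki ∩ Oliver: 11:00-17:00.
Yuki ∩ Oliver ∩ Kavya: 11:15-16:00, 16:30-17:00.
Yuki ∩ Oliver ∩ Kavya ∩ Clara: 11:15-12:45, 14:15-16:00.
Yuki ∩ Oliver ∩ Kavya ∩ Clara ∩ Lila: 11:15-12:45, 14:15-16:00.
Yuki ∩ Oliver ∩ Kavya ∩ Clara ∩ Lila ∩ Jamal: 11:15-12:45, 14:15-16:00.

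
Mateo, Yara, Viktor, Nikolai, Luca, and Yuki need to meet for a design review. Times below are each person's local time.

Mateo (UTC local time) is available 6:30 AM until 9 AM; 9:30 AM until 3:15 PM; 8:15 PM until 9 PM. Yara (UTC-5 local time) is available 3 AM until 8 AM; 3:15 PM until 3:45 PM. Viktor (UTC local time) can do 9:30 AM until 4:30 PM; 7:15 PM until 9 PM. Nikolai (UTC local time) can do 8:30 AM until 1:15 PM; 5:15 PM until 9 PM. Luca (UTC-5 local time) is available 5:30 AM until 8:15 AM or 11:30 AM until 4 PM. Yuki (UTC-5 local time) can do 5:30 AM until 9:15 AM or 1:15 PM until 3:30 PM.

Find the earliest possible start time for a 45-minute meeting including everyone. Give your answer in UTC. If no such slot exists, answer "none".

10:30

Mateo in UTC: 06:30-09:00, 09:30-15:15, 20:15-21:00.
Yara in UTC: 08:00-13:00, 20:15-20:45 (add 5h to convert from UTC-5).
Viktor in UTC: 09:30-16:30, 19:15-21:00.
Nikolai in UTC: 08:30-13:15, 17:15-21:00.
Luca in UTC: 10:30-13:15, 16:30-21:00 (add 5h to convert from UTC-5).
Yuki in UTC: 10:30-14:15, 18:15-20:30 (add 5h to convert from UTC-5).
Mateo ∩ Yara: 08:00-09:00, 09:30-13:00, 20:15-20:45.
Mateo ∩ Yara ∩ Viktor: 09:30-13:00, 20:15-20:45.
Mateo ∩ Yara ∩ Viktor ∩ Nikolai: 09:30-13:00, 20:15-20:45.
Mateo ∩ Yara ∩ Viktor ∩ Nikolai ∩ Luca: 10:30-13:00, 20:15-20:45.
Mateo ∩ Yara ∩ Viktor ∩ Nikolai ∩ Luca ∩ Yuki: 10:30-13:00, 20:15-20:30.
The first common window of at least 45 minutes is 10:30-13:00, so the earliest start is 10:30.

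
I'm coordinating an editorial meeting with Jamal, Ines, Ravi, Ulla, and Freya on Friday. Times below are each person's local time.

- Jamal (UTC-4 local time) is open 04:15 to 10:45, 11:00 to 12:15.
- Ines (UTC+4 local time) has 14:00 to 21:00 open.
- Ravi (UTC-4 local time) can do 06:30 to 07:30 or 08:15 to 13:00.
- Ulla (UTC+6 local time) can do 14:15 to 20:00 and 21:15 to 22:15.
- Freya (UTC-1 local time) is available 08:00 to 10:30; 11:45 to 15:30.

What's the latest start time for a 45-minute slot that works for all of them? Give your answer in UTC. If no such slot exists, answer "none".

15:30

Jamal in UTC: 08:15-14:45, 15:00-16:15 (add 4h to convert from UTC-4).
Ines in UTC: 10:00-17:00 (subtract 4h to convert from UTC+4).
Ravi in UTC: 10:30-11:30, 12:15-17:00 (add 4h to convert from UTC-4).
Ulla in UTC: 08:15-14:00, 15:15-16:15 (subtract 6h to convert from UTC+6).
Freya in UTC: 09:00-11:30, 12:45-16:30 (add 1h to convert from UTC-1).
Jamal ∩ Ines: 10:00-14:45, 15:00-16:15.
Jamal ∩ Ines ∩ Ravi: 10:30-11:30, 12:15-14:45, 15:00-16:15.
Jamal ∩ Ines ∩ Ravi ∩ Ulla: 10:30-11:30, 12:15-14:00, 15:15-16:15.
Jamal ∩ Ines ∩ Ravi ∩ Ulla ∩ Freya: 10:30-11:30, 12:45-14:00, 15:15-16:15.
The last common window of at least 45 minutes is 15:15-16:15; a 45-minute meeting can start as late as 15:30 and still end by 16:15.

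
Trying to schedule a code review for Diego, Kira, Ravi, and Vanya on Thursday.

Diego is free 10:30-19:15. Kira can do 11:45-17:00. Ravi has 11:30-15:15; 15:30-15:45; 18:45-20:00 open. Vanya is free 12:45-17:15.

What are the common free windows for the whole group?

Diego ∩ Kira: 11:45-17:00.
Diego ∩ Kira ∩ Ravi: 11:45-15:15, 15:30-15:45.
Diego ∩ Kira ∩ Ravi ∩ Vanya: 12:45-15:15, 15:30-15:45.
So the common availability across everyone is 12:45-15:15, 15:30-15:45.

12:45-15:15, 15:30-15:45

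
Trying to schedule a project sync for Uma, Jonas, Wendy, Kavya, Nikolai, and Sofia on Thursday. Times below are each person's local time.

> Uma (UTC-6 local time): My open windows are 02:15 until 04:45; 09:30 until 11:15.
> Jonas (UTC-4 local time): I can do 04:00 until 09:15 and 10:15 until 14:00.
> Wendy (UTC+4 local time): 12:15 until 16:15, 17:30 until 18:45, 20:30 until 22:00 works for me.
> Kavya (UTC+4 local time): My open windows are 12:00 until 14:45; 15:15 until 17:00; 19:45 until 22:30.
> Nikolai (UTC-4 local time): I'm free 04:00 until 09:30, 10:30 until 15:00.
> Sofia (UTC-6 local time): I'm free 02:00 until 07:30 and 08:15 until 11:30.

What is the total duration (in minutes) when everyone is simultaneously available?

195

Uma in UTC: 08:15-10:45, 15:30-17:15 (add 6h to convert from UTC-6).
Jonas in UTC: 08:00-13:15, 14:15-18:00 (add 4h to convert from UTC-4).
Wendy in UTC: 08:15-12:15, 13:30-14:45, 16:30-18:00 (subtract 4h to convert from UTC+4).
Kavya in UTC: 08:00-10:45, 11:15-13:00, 15:45-18:30 (subtract 4h to convert from UTC+4).
Nikolai in UTC: 08:00-13:30, 14:30-19:00 (add 4h to convert from UTC-4).
Sofia in UTC: 08:00-13:30, 14:15-17:30 (add 6h to convert from UTC-6).
Uma ∩ Jonas: 08:15-10:45, 15:30-17:15.
Uma ∩ Jonas ∩ Wendy: 08:15-10:45, 16:30-17:15.
Uma ∩ Jonas ∩ Wendy ∩ Kavya: 08:15-10:45, 16:30-17:15.
Uma ∩ Jonas ∩ Wendy ∩ Kavya ∩ Nikolai: 08:15-10:45, 16:30-17:15.
Uma ∩ Jonas ∩ Wendy ∩ Kavya ∩ Nikolai ∩ Sofia: 08:15-10:45, 16:30-17:15.
So the common availability across everyone is 08:15-10:45, 16:30-17:15.
Summing the common windows: 150 + 45 = 195 minutes.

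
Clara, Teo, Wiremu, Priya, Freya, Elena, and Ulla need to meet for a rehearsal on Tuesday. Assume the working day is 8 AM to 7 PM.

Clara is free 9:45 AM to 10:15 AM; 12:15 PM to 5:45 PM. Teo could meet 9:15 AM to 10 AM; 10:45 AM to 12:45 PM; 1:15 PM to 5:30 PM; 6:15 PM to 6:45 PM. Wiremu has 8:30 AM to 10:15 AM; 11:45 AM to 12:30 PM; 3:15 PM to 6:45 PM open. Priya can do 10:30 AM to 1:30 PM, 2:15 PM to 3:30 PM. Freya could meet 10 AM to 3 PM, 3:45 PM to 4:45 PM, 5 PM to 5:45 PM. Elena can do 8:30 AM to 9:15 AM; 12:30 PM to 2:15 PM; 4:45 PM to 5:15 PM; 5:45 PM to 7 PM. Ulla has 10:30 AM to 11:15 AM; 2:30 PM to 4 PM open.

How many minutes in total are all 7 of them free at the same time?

0

Clara ∩ Teo: 09:45-10:00, 12:15-12:45, 13:15-17:30.
Clara ∩ Teo ∩ Wiremu: 09:45-10:00, 12:15-12:30, 15:15-17:30.
Clara ∩ Teo ∩ Wiremu ∩ Priya: 12:15-12:30, 15:15-15:30.
Clara ∩ Teo ∩ Wiremu ∩ Priya ∩ Freya: 12:15-12:30.
Clara ∩ Teo ∩ Wiremu ∩ Priya ∩ Freya ∩ Elena: ∅.
Clara ∩ Teo ∩ Wiremu ∩ Priya ∩ Freya ∩ Elena ∩ Ulla: ∅.
There is no time when everyone is free.
There is no common window, so the total is 0 minutes.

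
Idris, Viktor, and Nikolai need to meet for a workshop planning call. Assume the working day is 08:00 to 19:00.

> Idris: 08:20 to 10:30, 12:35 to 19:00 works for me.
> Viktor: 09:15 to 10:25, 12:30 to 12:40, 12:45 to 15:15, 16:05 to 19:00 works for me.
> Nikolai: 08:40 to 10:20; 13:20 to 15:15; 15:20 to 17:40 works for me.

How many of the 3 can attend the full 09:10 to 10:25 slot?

1

Idris can make the full 09:10-10:25 slot — that's 1.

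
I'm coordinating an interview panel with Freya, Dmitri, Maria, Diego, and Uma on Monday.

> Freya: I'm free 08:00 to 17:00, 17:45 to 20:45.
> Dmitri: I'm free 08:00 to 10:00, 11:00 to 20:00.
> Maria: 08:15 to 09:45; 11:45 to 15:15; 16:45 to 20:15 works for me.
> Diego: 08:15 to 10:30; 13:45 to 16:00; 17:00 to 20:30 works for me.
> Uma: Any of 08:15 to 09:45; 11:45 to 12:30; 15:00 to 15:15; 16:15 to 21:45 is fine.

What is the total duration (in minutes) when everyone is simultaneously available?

240

Freya ∩ Dmitri: 08:00-10:00, 11:00-17:00, 17:45-20:00.
Freya ∩ Dmitri ∩ Maria: 08:15-09:45, 11:45-15:15, 16:45-17:00, 17:45-20:00.
Freya ∩ Dmitri ∩ Maria ∩ Diego: 08:15-09:45, 13:45-15:15, 17:45-20:00.
Freya ∩ Dmitri ∩ Maria ∩ Diego ∩ Uma: 08:15-09:45, 15:00-15:15, 17:45-20:00.
Summing the common windows: 90 + 15 + 135 = 240 minutes.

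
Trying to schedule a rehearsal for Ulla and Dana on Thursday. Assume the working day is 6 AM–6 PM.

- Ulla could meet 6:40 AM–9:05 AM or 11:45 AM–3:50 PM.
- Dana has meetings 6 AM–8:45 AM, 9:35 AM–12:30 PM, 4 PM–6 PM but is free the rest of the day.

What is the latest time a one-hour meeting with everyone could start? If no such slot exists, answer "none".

Ulla free: 06:40-09:05, 11:45-15:50.
Dana free: 08:45-09:35, 12:30-16:00 (invert busy blocks within the working day).
Ulla ∩ Dana: 08:45-09:05, 12:30-15:50.
The last common window of at least 60 minutes is 12:30-15:50; a 60-minute meeting can start as late as 14:50 and still end by 15:50.

14:50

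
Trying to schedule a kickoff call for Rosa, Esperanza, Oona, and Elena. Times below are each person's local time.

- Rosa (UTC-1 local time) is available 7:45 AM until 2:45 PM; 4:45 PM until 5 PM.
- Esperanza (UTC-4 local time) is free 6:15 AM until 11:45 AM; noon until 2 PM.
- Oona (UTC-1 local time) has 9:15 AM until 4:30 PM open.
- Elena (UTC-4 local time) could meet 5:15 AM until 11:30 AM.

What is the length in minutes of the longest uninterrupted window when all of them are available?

315

Rosa in UTC: 08:45-15:45, 17:45-18:00 (add 1h to convert from UTC-1).
Esperanza in UTC: 10:15-15:45, 16:00-18:00 (add 4h to convert from UTC-4).
Oona in UTC: 10:15-17:30 (add 1h to convert from UTC-1).
Elena in UTC: 09:15-15:30 (add 4h to convert from UTC-4).
Rosa ∩ Esperanza: 10:15-15:45, 17:45-18:00.
Rosa ∩ Esperanza ∩ Oona: 10:15-15:45.
Rosa ∩ Esperanza ∩ Oona ∩ Elena: 10:15-15:30.
Those are the intersection windows.
The longest is 10:15-15:30 at 315 minutes.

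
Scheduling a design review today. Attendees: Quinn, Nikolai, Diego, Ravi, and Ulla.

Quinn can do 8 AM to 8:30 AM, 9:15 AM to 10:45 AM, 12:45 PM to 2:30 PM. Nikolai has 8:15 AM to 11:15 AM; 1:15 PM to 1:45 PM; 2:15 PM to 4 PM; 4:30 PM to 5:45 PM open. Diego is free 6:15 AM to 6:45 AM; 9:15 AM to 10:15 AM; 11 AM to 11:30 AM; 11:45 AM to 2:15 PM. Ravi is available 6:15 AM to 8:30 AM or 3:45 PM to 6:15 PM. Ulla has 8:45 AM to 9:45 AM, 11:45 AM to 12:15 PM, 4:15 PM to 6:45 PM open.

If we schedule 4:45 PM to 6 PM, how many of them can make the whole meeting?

2

Ravi and Ulla can make the full 16:45-18:00 slot — that's 2.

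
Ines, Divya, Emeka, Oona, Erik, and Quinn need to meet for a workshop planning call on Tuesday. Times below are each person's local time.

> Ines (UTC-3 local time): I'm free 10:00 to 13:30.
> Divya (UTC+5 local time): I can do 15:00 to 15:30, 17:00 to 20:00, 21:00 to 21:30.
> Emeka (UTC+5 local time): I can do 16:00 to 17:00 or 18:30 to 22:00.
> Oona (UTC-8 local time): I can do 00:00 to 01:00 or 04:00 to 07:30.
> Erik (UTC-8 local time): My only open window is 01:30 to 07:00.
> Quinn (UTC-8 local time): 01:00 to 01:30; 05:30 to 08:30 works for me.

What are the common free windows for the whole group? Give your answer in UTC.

13:30-15:00

Ines in UTC: 13:00-16:30 (add 3h to convert from UTC-3).
Divya in UTC: 10:00-10:30, 12:00-15:00, 16:00-16:30 (subtract 5h to convert from UTC+5).
Emeka in UTC: 11:00-12:00, 13:30-17:00 (subtract 5h to convert from UTC+5).
Oona in UTC: 08:00-09:00, 12:00-15:30 (add 8h to convert from UTC-8).
Erik in UTC: 09:30-15:00 (add 8h to convert from UTC-8).
Quinn in UTC: 09:00-09:30, 13:30-16:30 (add 8h to convert from UTC-8).
Ines ∩ Divya: 13:00-15:00, 16:00-16:30.
Ines ∩ Divya ∩ Emeka: 13:30-15:00, 16:00-16:30.
Ines ∩ Divya ∩ Emeka ∩ Oona: 13:30-15:00.
Ines ∩ Divya ∩ Emeka ∩ Oona ∩ Erik: 13:30-15:00.
Ines ∩ Divya ∩ Emeka ∩ Oona ∩ Erik ∩ Quinn: 13:30-15:00.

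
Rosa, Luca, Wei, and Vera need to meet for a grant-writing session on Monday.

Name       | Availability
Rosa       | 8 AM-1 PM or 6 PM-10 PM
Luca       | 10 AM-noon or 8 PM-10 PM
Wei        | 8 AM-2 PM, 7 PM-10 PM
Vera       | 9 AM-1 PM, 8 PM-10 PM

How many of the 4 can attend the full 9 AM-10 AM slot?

3

Rosa, Wei, and Vera can make the full 09:00-10:00 slot — that's 3.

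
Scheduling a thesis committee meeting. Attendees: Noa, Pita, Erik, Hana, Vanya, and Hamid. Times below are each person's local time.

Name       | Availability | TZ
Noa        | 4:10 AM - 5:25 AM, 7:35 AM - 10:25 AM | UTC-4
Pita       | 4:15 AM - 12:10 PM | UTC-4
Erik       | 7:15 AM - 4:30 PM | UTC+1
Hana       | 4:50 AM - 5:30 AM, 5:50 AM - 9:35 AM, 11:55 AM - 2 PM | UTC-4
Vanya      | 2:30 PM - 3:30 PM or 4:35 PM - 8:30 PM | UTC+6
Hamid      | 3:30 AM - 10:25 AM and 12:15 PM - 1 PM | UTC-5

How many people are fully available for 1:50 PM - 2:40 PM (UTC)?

3

Noa in UTC: 08:10-09:25, 11:35-14:25 (add 4h to convert from UTC-4).
Pita in UTC: 08:15-16:10 (add 4h to convert from UTC-4).
Erik in UTC: 06:15-15:30 (subtract 1h to convert from UTC+1).
Hana in UTC: 08:50-09:30, 09:50-13:35, 15:55-18:00 (add 4h to convert from UTC-4).
Vanya in UTC: 08:30-09:30, 10:35-14:30 (subtract 6h to convert from UTC+6).
Hamid in UTC: 08:30-15:25, 17:15-18:00 (add 5h to convert from UTC-5).
Pita, Erik, and Hamid can make the full 13:50-14:40 slot — that's 3.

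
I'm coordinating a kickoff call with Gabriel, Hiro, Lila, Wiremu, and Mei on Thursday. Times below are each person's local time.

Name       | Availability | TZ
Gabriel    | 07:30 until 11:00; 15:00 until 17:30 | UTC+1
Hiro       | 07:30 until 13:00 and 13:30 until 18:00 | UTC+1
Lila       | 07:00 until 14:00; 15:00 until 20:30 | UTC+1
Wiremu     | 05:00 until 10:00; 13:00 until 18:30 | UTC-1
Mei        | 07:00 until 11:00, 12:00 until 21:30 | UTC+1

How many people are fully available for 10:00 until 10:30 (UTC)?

3

Gabriel in UTC: 06:30-10:00, 14:00-16:30 (subtract 1h to convert from UTC+1).
Hiro in UTC: 06:30-12:00, 12:30-17:00 (subtract 1h to convert from UTC+1).
Lila in UTC: 06:00-13:00, 14:00-19:30 (subtract 1h to convert from UTC+1).
Wiremu in UTC: 06:00-11:00, 14:00-19:30 (add 1h to convert from UTC-1).
Mei in UTC: 06:00-10:00, 11:00-20:30 (subtract 1h to convert from UTC+1).
Hiro, Lila, and Wiremu can make the full 10:00-10:30 slot — that's 3.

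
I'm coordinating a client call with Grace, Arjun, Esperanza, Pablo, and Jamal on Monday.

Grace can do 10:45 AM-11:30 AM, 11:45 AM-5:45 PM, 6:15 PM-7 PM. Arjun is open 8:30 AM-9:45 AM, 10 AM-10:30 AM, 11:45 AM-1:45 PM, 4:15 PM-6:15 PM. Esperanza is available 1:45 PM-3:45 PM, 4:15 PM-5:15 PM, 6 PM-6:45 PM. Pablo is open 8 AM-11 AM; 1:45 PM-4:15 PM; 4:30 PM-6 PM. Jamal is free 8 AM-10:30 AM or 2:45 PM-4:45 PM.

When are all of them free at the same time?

16:30-16:45

Grace ∩ Arjun: 11:45-13:45, 16:15-17:45.
Grace ∩ Arjun ∩ Esperanza: 16:15-17:15.
Grace ∩ Arjun ∩ Esperanza ∩ Pablo: 16:30-17:15.
Grace ∩ Arjun ∩ Esperanza ∩ Pablo ∩ Jamal: 16:30-16:45.
So the common availability across everyone is 16:30-16:45.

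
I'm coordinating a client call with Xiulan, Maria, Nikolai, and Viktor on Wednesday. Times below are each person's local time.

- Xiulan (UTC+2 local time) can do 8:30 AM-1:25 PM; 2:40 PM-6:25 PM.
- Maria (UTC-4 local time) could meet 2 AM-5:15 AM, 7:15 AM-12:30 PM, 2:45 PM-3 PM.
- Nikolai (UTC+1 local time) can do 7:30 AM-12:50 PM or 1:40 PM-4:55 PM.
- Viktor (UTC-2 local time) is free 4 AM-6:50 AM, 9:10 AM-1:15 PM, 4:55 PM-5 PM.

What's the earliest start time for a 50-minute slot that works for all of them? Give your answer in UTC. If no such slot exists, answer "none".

06:30

Xiulan in UTC: 06:30-11:25, 12:40-16:25 (subtract 2h to convert from UTC+2).
Maria in UTC: 06:00-09:15, 11:15-16:30, 18:45-19:00 (add 4h to convert from UTC-4).
Nikolai in UTC: 06:30-11:50, 12:40-15:55 (subtract 1h to convert from UTC+1).
Viktor in UTC: 06:00-08:50, 11:10-15:15, 18:55-19:00 (add 2h to convert from UTC-2).
Xiulan ∩ Maria: 06:30-09:15, 11:15-11:25, 12:40-16:25.
Xiulan ∩ Maria ∩ Nikolai: 06:30-09:15, 11:15-11:25, 12:40-15:55.
Xiulan ∩ Maria ∩ Nikolai ∩ Viktor: 06:30-08:50, 11:15-11:25, 12:40-15:15.
The first common window of at least 50 minutes is 06:30-08:50, so the earliest start is 06:30.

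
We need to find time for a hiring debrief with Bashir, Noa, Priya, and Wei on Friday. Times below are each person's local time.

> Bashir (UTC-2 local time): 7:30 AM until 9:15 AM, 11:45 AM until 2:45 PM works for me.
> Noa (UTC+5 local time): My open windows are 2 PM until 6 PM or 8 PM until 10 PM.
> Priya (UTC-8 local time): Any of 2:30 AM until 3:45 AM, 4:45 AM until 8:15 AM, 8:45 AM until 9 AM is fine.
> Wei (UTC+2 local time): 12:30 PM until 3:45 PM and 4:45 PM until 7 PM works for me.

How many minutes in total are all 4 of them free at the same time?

Bashir in UTC: 09:30-11:15, 13:45-16:45 (add 2h to convert from UTC-2).
Noa in UTC: 09:00-13:00, 15:00-17:00 (subtract 5h to convert from UTC+5).
Priya in UTC: 10:30-11:45, 12:45-16:15, 16:45-17:00 (add 8h to convert from UTC-8).
Wei in UTC: 10:30-13:45, 14:45-17:00 (subtract 2h to convert from UTC+2).
Bashir ∩ Noa: 09:30-11:15, 15:00-16:45.
Bashir ∩ Noa ∩ Priya: 10:30-11:15, 15:00-16:15.
Bashir ∩ Noa ∩ Priya ∩ Wei: 10:30-11:15, 15:00-16:15.
Summing the common windows: 45 + 75 = 120 minutes.

120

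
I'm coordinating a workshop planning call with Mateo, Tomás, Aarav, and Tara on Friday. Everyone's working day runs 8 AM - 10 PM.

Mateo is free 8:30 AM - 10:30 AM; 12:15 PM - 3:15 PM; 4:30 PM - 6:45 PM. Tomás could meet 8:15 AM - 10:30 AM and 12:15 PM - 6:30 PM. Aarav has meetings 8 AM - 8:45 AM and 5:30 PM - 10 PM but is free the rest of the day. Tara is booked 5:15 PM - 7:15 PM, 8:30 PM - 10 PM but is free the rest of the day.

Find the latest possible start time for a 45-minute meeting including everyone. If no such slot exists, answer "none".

Mateo free: 08:30-10:30, 12:15-15:15, 16:30-18:45.
Tomás free: 08:15-10:30, 12:15-18:30.
Aarav free: 08:45-17:30 (invert busy blocks within the working day).
Tara free: 08:00-17:15, 19:15-20:30 (invert busy blocks within the working day).
Mateo ∩ Tomás: 08:30-10:30, 12:15-15:15, 16:30-18:30.
Mateo ∩ Tomás ∩ Aarav: 08:45-10:30, 12:15-15:15, 16:30-17:30.
Mateo ∩ Tomás ∩ Aarav ∩ Tara: 08:45-10:30, 12:15-15:15, 16:30-17:15.
The last common window of at least 45 minutes is 16:30-17:15; a 45-minute meeting can start as late as 16:30 and still end by 17:15.

16:30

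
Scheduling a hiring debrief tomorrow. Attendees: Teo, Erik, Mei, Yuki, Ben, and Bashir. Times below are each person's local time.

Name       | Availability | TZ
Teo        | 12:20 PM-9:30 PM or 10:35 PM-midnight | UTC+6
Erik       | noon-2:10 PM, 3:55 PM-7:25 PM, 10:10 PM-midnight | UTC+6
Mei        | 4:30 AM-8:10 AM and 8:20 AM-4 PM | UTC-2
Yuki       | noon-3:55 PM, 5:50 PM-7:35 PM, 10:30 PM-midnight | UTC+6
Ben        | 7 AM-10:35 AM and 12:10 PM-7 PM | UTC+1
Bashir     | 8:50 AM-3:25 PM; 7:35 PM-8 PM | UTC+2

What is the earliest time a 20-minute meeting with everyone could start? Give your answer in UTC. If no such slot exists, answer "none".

Teo in UTC: 06:20-15:30, 16:35-18:00 (subtract 6h to convert from UTC+6).
Erik in UTC: 06:00-08:10, 09:55-13:25, 16:10-18:00 (subtract 6h to convert from UTC+6).
Mei in UTC: 06:30-10:10, 10:20-18:00 (add 2h to convert from UTC-2).
Yuki in UTC: 06:00-09:55, 11:50-13:35, 16:30-18:00 (subtract 6h to convert from UTC+6).
Ben in UTC: 06:00-09:35, 11:10-18:00 (subtract 1h to convert from UTC+1).
Bashir in UTC: 06:50-13:25, 17:35-18:00 (subtract 2h to convert from UTC+2).
Teo ∩ Erik: 06:20-08:10, 09:55-13:25, 16:35-18:00.
Teo ∩ Erik ∩ Mei: 06:30-08:10, 09:55-10:10, 10:20-13:25, 16:35-18:00.
Teo ∩ Erik ∩ Mei ∩ Yuki: 06:30-08:10, 11:50-13:25, 16:35-18:00.
Teo ∩ Erik ∩ Mei ∩ Yuki ∩ Ben: 06:30-08:10, 11:50-13:25, 16:35-18:00.
Teo ∩ Erik ∩ Mei ∩ Yuki ∩ Ben ∩ Bashir: 06:50-08:10, 11:50-13:25, 17:35-18:00.
The first common window of at least 20 minutes is 06:50-08:10, so the earliest start is 06:50.

06:50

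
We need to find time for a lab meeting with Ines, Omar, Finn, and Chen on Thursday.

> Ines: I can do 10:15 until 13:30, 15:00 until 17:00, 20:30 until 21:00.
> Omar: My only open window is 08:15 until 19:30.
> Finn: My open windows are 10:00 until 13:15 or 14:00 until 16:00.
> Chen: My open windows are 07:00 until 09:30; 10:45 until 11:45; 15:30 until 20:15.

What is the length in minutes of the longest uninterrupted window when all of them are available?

Ines ∩ Omar: 10:15-13:30, 15:00-17:00.
Ines ∩ Omar ∩ Finn: 10:15-13:15, 15:00-16:00.
Ines ∩ Omar ∩ Finn ∩ Chen: 10:45-11:45, 15:30-16:00.
Those are the intersection windows.
The longest is 10:45-11:45 at 60 minutes.

60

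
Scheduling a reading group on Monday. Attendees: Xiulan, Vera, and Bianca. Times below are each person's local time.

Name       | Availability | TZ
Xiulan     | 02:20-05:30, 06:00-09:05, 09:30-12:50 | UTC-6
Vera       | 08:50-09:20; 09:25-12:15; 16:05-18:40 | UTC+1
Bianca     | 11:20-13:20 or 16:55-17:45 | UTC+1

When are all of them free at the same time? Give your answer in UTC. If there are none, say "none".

Xiulan in UTC: 08:20-11:30, 12:00-15:05, 15:30-18:50 (add 6h to convert from UTC-6).
Vera in UTC: 07:50-08:20, 08:25-11:15, 15:05-17:40 (subtract 1h to convert from UTC+1).
Bianca in UTC: 10:20-12:20, 15:55-16:45 (subtract 1h to convert from UTC+1).
Xiulan ∩ Vera: 08:25-11:15, 15:30-17:40.
Xiulan ∩ Vera ∩ Bianca: 10:20-11:15, 15:55-16:45.
Those are the intersection windows.

10:20-11:15, 15:55-16:45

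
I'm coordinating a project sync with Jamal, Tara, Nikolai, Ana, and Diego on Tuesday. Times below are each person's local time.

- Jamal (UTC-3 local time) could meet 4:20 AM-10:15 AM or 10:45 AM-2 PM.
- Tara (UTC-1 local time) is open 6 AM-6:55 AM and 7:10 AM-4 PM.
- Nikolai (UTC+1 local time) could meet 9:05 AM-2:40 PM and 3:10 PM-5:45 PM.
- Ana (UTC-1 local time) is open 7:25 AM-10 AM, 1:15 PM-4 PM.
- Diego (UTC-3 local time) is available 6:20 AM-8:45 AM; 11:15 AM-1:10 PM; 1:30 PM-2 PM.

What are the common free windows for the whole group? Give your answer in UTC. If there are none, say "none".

Jamal in UTC: 07:20-13:15, 13:45-17:00 (add 3h to convert from UTC-3).
Tara in UTC: 07:00-07:55, 08:10-17:00 (add 1h to convert from UTC-1).
Nikolai in UTC: 08:05-13:40, 14:10-16:45 (subtract 1h to convert from UTC+1).
Ana in UTC: 08:25-11:00, 14:15-17:00 (add 1h to convert from UTC-1).
Diego in UTC: 09:20-11:45, 14:15-16:10, 16:30-17:00 (add 3h to convert from UTC-3).
Jamal ∩ Tara: 07:20-07:55, 08:10-13:15, 13:45-17:00.
Jamal ∩ Tara ∩ Nikolai: 08:10-13:15, 14:10-16:45.
Jamal ∩ Tara ∩ Nikolai ∩ Ana: 08:25-11:00, 14:15-16:45.
Jamal ∩ Tara ∩ Nikolai ∩ Ana ∩ Diego: 09:20-11:00, 14:15-16:10, 16:30-16:45.

09:20-11:00, 14:15-16:10, 16:30-16:45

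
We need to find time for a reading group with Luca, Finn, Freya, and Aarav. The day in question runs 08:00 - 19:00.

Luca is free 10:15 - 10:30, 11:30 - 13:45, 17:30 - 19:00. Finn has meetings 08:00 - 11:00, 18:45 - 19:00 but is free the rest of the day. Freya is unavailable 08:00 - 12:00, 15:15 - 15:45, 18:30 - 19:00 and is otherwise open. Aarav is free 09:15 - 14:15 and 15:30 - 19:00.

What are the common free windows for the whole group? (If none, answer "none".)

12:00-13:45, 17:30-18:30

Luca free: 10:15-10:30, 11:30-13:45, 17:30-19:00.
Finn free: 11:00-18:45 (invert busy blocks within the working day).
Freya free: 12:00-15:15, 15:45-18:30 (invert busy blocks within the working day).
Aarav free: 09:15-14:15, 15:30-19:00.
Luca ∩ Finn: 11:30-13:45, 17:30-18:45.
Luca ∩ Finn ∩ Freya: 12:00-13:45, 17:30-18:30.
Luca ∩ Finn ∩ Freya ∩ Aarav: 12:00-13:45, 17:30-18:30.
Those are the intersection windows.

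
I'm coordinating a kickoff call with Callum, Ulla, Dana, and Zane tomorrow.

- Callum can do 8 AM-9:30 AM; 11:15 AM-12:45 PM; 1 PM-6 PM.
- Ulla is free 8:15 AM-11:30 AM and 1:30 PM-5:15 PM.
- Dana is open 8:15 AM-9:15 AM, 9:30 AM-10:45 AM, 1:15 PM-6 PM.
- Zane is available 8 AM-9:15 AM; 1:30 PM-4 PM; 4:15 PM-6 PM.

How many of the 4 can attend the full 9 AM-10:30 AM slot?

1

Ulla can make the full 09:00-10:30 slot — that's 1.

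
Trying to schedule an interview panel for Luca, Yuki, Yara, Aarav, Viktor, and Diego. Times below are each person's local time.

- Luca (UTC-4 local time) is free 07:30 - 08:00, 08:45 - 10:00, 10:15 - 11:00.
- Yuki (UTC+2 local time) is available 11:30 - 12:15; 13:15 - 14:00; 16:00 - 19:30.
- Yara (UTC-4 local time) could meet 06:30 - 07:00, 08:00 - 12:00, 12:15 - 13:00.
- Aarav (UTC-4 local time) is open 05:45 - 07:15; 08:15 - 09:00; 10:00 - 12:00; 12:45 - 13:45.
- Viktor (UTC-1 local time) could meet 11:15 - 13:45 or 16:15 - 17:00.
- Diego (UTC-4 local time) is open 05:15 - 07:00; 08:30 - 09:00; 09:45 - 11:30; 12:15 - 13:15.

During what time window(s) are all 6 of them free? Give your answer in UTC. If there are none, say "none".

Luca in UTC: 11:30-12:00, 12:45-14:00, 14:15-15:00 (add 4h to convert from UTC-4).
Yuki in UTC: 09:30-10:15, 11:15-12:00, 14:00-17:30 (subtract 2h to convert from UTC+2).
Yara in UTC: 10:30-11:00, 12:00-16:00, 16:15-17:00 (add 4h to convert from UTC-4).
Aarav in UTC: 09:45-11:15, 12:15-13:00, 14:00-16:00, 16:45-17:45 (add 4h to convert from UTC-4).
Viktor in UTC: 12:15-14:45, 17:15-18:00 (add 1h to convert from UTC-1).
Diego in UTC: 09:15-11:00, 12:30-13:00, 13:45-15:30, 16:15-17:15 (add 4h to convert from UTC-4).
Luca ∩ Yuki: 11:30-12:00, 14:15-15:00.
Luca ∩ Yuki ∩ Yara: 14:15-15:00.
Luca ∩ Yuki ∩ Yara ∩ Aarav: 14:15-15:00.
Luca ∩ Yuki ∩ Yara ∩ Aarav ∩ Viktor: 14:15-14:45.
Luca ∩ Yuki ∩ Yara ∩ Aarav ∩ Viktor ∩ Diego: 14:15-14:45.

14:15-14:45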